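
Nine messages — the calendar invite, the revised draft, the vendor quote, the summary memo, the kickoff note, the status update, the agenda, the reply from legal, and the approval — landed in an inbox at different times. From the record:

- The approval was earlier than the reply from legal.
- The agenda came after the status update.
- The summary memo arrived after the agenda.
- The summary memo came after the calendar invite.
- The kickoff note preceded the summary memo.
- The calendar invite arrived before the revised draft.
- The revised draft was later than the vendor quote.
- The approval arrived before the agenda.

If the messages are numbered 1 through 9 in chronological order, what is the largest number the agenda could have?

The agenda must come before the summary memo — 1 message forced after it.
Everything else can be placed before the agenda in some valid order, so the agenda can sit as late as position 9 − 1 = 8.

8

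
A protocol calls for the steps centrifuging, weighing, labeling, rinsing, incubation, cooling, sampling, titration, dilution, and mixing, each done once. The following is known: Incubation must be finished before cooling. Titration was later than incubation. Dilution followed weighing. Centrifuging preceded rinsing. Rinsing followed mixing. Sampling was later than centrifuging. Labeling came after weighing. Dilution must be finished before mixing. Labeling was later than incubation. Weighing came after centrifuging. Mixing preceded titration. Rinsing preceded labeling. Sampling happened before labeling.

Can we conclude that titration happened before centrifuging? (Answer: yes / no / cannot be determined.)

no

Tracing the constraints gives centrifuging → weighing → dilution → mixing → titration, so centrifuging must come before titration.
That means titration cannot be before centrifuging.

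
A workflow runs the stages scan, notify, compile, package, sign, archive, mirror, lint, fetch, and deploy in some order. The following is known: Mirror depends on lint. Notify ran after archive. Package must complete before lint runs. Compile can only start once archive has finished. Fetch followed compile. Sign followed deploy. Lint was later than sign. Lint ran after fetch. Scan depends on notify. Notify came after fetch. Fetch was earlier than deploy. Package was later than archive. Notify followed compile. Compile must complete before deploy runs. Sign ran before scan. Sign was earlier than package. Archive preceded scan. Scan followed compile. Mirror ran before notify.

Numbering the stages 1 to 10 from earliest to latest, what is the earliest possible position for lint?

7

Archive, compile, deploy, fetch, package, and sign must all come before lint — 6 forced predecessors.
Nothing else is forced ahead of lint, so its earliest slot is position 6 + 1 = 7.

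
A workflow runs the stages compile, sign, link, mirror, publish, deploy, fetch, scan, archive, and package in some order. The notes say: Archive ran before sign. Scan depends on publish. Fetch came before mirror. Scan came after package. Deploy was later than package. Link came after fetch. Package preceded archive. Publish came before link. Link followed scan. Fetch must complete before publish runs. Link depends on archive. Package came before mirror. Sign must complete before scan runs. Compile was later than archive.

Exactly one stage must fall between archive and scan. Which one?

Tracing the constraints gives archive → sign → scan, so sign sits after archive and before scan.
No other stage is forced both after archive and before scan.

sign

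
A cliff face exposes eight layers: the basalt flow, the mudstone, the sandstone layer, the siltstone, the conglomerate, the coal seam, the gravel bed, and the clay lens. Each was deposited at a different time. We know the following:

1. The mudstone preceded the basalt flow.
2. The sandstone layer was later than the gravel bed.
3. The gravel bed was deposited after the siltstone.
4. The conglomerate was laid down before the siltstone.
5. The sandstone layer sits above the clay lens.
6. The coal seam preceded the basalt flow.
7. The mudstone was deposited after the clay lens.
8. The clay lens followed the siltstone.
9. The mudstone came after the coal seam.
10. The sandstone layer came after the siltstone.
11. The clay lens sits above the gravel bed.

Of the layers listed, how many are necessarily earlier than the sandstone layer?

Directly stated before the sandstone layer: the clay lens, the gravel bed, and the siltstone.
The conglomerate reaches the sandstone layer via the conglomerate → the siltstone → the sandstone layer.
That's the clay lens, the conglomerate, the gravel bed, and the siltstone — 4 in all.

4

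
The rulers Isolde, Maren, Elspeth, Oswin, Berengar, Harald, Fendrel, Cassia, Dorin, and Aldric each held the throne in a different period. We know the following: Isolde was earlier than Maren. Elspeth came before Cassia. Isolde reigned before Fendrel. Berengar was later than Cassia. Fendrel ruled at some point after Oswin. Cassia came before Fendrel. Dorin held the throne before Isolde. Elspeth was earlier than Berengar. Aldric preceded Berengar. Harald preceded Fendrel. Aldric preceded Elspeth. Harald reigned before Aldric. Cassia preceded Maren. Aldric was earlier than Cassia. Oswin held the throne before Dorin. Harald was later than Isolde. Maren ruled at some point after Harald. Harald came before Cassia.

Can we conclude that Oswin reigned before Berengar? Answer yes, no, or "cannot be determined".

Chain the constraints: Oswin → Dorin → Isolde → Harald → Cassia → Berengar. Each link is directly stated, so Oswin comes before Berengar.

yes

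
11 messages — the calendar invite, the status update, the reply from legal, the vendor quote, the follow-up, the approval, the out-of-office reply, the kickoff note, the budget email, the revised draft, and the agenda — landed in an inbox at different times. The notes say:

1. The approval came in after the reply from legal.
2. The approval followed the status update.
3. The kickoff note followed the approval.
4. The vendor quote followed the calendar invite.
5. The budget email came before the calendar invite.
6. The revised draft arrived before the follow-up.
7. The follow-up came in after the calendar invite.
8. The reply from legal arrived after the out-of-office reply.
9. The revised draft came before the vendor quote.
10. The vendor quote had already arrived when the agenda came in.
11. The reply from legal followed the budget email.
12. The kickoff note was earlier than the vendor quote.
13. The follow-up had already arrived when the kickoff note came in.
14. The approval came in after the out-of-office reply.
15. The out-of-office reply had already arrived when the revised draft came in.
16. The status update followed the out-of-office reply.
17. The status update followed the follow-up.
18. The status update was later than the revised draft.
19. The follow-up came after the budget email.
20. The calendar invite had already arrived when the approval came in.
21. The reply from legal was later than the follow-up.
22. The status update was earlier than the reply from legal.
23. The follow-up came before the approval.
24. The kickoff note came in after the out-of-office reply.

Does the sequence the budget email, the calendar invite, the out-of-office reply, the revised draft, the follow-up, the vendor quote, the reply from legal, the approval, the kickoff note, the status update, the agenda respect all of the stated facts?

The constraints require the status update before the reply from legal, but in the proposed sequence the reply from legal appears ahead of the status update. That one violation is enough.

no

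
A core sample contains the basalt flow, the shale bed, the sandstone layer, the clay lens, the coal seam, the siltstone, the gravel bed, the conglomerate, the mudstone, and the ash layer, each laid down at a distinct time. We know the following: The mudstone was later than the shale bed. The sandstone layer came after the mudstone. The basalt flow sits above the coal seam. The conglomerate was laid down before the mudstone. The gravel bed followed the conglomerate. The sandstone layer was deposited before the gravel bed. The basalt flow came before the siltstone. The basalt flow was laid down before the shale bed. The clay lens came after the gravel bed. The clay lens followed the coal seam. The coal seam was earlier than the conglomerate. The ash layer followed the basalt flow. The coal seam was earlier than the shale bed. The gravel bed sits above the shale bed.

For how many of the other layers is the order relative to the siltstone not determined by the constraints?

7

Forced before the siltstone: the basalt flow and the coal seam.
That leaves the ash layer, the clay lens, the conglomerate, the gravel bed, the mudstone, the sandstone layer, and the shale bed with no forced order relative to the siltstone — 7.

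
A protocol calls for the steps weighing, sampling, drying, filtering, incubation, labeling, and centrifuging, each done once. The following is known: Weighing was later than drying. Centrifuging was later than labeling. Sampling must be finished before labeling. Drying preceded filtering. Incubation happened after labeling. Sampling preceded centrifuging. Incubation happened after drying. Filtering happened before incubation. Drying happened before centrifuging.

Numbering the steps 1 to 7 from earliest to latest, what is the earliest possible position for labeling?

Sampling must come before labeling — 1 forced predecessor.
Nothing else is forced ahead of labeling, so its earliest slot is position 1 + 1 = 2.

2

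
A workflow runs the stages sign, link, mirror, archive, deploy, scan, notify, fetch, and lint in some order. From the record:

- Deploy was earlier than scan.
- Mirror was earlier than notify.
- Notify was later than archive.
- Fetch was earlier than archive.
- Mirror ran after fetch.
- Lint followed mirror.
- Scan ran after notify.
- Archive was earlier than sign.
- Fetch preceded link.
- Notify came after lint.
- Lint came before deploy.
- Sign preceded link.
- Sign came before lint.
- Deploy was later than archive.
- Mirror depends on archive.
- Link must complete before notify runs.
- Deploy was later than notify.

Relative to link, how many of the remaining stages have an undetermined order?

Forced before link: archive, fetch, and sign; forced after link: deploy, notify, and scan.
That leaves lint and mirror with no forced order relative to link — 2.

2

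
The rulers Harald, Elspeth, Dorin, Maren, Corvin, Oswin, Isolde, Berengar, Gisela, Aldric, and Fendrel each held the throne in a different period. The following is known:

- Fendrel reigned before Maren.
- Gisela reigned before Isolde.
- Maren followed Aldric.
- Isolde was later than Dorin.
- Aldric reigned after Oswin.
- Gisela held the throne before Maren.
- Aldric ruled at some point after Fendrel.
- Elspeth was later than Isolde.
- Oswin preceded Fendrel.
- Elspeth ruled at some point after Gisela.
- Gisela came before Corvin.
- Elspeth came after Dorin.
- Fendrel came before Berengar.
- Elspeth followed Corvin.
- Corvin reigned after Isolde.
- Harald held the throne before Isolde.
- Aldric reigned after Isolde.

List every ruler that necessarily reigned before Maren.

Aldric, Dorin, Fendrel, Gisela, Harald, Isolde, Oswin

Directly stated before Maren: Aldric, Fendrel, and Gisela.
Dorin reaches Maren via Dorin → Isolde → Aldric → Maren.
Harald reaches Maren via Harald → Isolde → Aldric → Maren.
Isolde reaches Maren via Isolde → Aldric → Maren.
Likewise Oswin reaches Maren by chaining the stated constraints.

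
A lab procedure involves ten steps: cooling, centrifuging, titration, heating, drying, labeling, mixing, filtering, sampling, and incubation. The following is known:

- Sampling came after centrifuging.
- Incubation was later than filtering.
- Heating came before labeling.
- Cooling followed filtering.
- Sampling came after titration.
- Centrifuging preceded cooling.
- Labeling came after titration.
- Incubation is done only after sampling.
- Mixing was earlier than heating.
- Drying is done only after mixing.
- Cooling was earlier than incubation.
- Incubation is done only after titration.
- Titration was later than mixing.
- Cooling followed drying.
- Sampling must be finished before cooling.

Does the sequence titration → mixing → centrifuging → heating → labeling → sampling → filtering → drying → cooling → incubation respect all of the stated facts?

The constraints require mixing before titration, but in the proposed sequence titration appears ahead of mixing. That one violation is enough.

no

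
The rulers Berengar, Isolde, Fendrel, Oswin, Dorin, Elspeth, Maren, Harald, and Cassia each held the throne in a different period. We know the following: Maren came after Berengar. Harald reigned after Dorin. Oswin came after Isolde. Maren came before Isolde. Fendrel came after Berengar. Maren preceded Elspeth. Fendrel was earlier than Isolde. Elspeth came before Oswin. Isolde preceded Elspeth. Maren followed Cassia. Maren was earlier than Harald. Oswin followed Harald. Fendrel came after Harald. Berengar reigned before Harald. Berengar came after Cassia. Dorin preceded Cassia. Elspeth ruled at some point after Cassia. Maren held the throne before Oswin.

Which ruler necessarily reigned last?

Every other ruler has a chain of constraints placing them before Oswin, so Oswin is last.

Oswin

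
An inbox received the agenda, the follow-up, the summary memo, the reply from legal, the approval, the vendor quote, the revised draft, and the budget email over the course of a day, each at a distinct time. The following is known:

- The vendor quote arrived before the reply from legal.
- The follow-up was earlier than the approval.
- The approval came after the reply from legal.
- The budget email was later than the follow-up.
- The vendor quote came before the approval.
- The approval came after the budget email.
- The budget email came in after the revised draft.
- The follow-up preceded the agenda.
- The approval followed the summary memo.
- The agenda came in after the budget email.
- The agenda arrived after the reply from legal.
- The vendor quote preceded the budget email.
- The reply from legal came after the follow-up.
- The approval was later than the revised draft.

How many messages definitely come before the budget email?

3

Directly stated before the budget email: the follow-up, the revised draft, and the vendor quote.
That's the follow-up, the revised draft, and the vendor quote — 3 in all.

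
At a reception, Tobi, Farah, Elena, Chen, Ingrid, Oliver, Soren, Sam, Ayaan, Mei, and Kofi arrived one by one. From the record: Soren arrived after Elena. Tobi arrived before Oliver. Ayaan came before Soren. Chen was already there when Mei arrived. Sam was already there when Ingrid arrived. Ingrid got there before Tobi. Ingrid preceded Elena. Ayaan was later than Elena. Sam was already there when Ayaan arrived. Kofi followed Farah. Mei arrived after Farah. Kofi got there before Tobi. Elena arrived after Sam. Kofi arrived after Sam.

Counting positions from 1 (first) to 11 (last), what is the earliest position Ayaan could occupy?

4

Elena, Ingrid, and Sam must all come before Ayaan — 3 forced predecessors.
Nothing else is forced ahead of Ayaan, so their earliest slot is position 3 + 1 = 4.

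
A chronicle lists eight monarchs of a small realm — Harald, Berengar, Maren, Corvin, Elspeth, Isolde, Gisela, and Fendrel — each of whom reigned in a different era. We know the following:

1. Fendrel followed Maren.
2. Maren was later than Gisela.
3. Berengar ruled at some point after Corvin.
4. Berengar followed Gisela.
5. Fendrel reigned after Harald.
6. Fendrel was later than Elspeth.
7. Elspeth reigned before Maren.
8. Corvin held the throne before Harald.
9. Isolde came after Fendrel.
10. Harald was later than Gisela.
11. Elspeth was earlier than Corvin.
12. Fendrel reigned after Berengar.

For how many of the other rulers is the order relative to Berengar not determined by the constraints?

2

Forced before Berengar: Corvin, Elspeth, and Gisela; forced after Berengar: Fendrel and Isolde.
That leaves Harald and Maren with no forced order relative to Berengar — 2.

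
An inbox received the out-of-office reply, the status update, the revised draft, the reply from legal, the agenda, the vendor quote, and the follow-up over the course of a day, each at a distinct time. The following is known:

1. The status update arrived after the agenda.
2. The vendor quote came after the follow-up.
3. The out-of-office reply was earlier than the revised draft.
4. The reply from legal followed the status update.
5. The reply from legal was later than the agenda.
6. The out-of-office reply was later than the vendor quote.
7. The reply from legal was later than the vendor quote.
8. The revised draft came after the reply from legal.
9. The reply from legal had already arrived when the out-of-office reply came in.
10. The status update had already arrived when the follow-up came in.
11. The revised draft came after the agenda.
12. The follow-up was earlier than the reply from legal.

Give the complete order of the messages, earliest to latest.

The constraints fix every adjacent pair, so only one ordering works:
the agenda → the status update → the follow-up → the vendor quote → the reply from legal → the out-of-office reply → the revised draft.

the agenda, the status update, the follow-up, the vendor quote, the reply from legal, the out-of-office reply, the revised draft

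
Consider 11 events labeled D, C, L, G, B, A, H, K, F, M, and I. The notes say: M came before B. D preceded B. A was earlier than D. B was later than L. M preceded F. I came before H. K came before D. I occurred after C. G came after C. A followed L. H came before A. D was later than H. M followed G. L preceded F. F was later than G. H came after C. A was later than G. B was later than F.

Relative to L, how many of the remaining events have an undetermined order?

Forced after L: A, B, D, and F.
That leaves C, G, H, I, K, and M with no forced order relative to L — 6.

6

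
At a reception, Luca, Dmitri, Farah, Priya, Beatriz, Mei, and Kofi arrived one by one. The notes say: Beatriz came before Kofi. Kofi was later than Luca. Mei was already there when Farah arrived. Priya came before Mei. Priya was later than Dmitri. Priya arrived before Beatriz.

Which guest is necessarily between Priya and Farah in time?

Mei

Tracing the constraints gives Priya → Mei → Farah, so Mei sits after Priya and before Farah.
No other guest is forced both after Priya and before Farah.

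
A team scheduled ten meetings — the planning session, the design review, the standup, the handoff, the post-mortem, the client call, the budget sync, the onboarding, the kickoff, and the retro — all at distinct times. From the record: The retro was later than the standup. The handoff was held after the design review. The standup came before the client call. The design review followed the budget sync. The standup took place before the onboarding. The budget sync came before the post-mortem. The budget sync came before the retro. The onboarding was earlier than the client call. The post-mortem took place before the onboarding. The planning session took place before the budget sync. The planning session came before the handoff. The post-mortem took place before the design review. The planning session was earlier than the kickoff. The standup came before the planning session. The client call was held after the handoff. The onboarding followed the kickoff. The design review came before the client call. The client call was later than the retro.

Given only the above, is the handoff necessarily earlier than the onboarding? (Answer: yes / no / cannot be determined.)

cannot be determined

No chain of stated constraints runs from the handoff to the onboarding, and none runs from the onboarding to the handoff either.
So the relative order of the handoff and the onboarding is not fixed by the given facts.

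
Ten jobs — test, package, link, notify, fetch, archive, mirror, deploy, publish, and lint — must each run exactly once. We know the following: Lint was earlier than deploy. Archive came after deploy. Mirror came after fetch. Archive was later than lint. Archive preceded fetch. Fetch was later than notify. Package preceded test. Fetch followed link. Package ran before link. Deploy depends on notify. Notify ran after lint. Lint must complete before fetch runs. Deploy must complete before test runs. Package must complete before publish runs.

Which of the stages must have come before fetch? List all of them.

archive, deploy, link, lint, notify, package

Directly stated before fetch: archive, link, lint, and notify.
Deploy reaches fetch via deploy → archive → fetch.
Package reaches fetch via package → link → fetch.
No chain forces test (or any of the others) ahead of fetch.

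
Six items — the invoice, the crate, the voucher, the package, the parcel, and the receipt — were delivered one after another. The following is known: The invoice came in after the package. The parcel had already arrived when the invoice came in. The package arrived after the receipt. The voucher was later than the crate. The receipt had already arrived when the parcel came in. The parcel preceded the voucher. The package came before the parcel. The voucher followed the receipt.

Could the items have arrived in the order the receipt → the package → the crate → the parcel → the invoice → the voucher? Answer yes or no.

Check each stated constraint against the proposed order — e.g. the crate is ahead of the voucher; the receipt is ahead of the voucher. Every pair is in the required order; nothing is violated.

yes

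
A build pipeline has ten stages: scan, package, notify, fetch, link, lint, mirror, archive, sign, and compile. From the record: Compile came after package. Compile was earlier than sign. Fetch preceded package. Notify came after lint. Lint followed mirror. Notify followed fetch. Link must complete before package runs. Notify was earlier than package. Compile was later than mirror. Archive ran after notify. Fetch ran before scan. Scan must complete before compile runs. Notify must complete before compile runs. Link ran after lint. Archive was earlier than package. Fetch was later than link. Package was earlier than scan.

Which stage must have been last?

Every other stage has a chain of constraints placing it before sign, so sign is last.

sign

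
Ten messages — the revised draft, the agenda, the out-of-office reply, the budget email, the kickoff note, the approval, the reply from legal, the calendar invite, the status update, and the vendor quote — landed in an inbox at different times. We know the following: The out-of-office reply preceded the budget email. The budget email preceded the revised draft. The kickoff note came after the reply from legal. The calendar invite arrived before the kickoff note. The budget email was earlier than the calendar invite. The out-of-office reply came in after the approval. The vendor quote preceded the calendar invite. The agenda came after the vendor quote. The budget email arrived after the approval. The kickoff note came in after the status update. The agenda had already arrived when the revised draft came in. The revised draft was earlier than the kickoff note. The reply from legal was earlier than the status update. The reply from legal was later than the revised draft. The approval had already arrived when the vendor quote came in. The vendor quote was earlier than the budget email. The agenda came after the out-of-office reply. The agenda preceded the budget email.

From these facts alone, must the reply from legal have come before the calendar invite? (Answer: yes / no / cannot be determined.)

cannot be determined

No chain of stated constraints runs from the reply from legal to the calendar invite, and none runs from the calendar invite to the reply from legal either.
So the relative order of the reply from legal and the calendar invite is not fixed by the given facts.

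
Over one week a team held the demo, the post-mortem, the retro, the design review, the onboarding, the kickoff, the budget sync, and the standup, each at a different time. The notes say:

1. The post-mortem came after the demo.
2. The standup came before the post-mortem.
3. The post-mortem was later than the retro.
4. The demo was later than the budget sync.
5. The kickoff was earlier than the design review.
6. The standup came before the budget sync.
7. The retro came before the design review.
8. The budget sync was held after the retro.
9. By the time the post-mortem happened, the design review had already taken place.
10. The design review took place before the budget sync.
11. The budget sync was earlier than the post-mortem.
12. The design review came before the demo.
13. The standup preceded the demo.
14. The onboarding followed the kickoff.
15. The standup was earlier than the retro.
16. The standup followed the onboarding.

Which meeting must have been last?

the post-mortem

Every other meeting has a chain of constraints placing it before the post-mortem, so the post-mortem is last.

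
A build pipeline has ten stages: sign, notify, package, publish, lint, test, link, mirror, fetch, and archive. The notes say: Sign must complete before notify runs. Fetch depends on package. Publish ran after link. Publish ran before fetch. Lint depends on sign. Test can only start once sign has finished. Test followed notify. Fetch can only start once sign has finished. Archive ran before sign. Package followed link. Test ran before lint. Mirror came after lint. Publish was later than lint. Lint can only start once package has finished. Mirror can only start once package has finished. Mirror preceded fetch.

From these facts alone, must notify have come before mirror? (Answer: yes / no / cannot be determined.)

yes

Chain the constraints: notify → test → lint → mirror. Each link is directly stated, so notify comes before mirror.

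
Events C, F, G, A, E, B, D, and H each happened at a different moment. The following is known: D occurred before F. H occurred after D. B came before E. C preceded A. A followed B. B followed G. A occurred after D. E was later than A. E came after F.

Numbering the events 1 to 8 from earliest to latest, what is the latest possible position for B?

B must come before A and E — 2 events forced after it.
Everything else can be placed before B in some valid order, so B can sit as late as position 8 − 2 = 6.

6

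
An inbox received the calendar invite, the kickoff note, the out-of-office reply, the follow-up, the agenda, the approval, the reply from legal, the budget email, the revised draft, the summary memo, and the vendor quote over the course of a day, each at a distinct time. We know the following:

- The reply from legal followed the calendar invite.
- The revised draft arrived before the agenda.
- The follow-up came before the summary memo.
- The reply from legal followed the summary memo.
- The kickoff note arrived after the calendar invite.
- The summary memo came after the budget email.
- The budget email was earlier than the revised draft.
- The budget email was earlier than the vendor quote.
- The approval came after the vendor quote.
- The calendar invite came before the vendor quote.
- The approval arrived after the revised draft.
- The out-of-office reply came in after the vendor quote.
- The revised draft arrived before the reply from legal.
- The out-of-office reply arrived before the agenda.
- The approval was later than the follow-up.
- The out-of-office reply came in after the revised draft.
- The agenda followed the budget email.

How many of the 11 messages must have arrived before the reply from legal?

5

Directly stated before the reply from legal: the calendar invite, the revised draft, and the summary memo.
The budget email reaches the reply from legal via the budget email → the summary memo → the reply from legal.
The follow-up reaches the reply from legal via the follow-up → the summary memo → the reply from legal.
No chain forces the approval (or any of the others) ahead of the reply from legal.
That's the budget email, the calendar invite, the follow-up, the revised draft, and the summary memo — 5 in all.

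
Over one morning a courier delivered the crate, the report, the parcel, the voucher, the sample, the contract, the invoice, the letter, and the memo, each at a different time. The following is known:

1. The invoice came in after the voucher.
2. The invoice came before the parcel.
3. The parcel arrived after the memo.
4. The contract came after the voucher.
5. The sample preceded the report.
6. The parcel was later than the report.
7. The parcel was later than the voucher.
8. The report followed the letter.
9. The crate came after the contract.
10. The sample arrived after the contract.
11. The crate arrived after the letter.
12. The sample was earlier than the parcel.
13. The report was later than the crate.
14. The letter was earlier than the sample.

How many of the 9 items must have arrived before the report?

Directly stated before the report: the crate, the letter, and the sample.
The contract reaches the report via the contract → the crate → the report.
The voucher reaches the report via the voucher → the contract → the crate → the report.
That's the contract, the crate, the letter, the sample, and the voucher — 5 in all.

5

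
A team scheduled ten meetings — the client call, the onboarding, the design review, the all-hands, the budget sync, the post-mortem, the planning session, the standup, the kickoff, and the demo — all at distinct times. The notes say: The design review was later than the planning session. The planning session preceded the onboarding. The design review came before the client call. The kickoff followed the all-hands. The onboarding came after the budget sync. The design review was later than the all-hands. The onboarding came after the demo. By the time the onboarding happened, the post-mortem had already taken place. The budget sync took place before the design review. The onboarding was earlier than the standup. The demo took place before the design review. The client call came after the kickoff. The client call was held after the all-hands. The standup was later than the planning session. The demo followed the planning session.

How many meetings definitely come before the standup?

Directly stated before the standup: the onboarding and the planning session.
The budget sync reaches the standup via the budget sync → the onboarding → the standup.
The demo reaches the standup via the demo → the onboarding → the standup.
The post-mortem reaches the standup via the post-mortem → the onboarding → the standup.
No chain forces the design review (or any of the others) ahead of the standup.
That's the budget sync, the demo, the onboarding, the planning session, and the post-mortem — 5 in all.

5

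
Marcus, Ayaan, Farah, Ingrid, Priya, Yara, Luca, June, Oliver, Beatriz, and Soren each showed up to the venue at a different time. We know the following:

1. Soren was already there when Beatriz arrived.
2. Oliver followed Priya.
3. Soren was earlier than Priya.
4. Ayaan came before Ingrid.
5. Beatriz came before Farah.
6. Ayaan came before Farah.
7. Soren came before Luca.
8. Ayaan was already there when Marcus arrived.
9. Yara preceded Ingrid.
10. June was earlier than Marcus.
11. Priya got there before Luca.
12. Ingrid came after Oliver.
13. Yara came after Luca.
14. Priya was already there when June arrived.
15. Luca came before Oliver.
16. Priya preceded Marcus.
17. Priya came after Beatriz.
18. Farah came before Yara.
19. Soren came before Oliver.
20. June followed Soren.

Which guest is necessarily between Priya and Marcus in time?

June

Tracing the constraints gives Priya → June → Marcus, so June sits after Priya and before Marcus.
No other guest is forced both after Priya and before Marcus.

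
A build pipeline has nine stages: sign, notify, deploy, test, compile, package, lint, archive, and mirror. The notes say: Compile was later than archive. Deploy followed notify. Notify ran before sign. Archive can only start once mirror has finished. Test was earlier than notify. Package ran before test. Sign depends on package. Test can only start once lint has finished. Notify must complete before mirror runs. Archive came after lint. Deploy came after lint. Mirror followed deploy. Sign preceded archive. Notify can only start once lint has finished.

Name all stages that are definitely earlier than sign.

lint, notify, package, test

Directly stated before sign: notify and package.
Lint reaches sign via lint → notify → sign.
Test reaches sign via test → notify → sign.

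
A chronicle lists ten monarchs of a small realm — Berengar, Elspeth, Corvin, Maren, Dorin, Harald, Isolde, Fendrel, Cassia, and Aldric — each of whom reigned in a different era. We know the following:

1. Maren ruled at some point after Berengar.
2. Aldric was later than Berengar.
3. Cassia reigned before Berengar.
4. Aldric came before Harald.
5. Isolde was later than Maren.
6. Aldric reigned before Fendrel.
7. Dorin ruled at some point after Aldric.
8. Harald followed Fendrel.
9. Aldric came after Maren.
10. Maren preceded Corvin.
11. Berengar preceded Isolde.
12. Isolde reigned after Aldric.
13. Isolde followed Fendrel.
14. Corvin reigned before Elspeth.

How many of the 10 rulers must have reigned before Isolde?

5

Directly stated before Isolde: Aldric, Berengar, Fendrel, and Maren.
Cassia reaches Isolde via Cassia → Berengar → Isolde.
No chain forces Corvin (or any of the others) ahead of Isolde.
That's Aldric, Berengar, Cassia, Fendrel, and Maren — 5 in all.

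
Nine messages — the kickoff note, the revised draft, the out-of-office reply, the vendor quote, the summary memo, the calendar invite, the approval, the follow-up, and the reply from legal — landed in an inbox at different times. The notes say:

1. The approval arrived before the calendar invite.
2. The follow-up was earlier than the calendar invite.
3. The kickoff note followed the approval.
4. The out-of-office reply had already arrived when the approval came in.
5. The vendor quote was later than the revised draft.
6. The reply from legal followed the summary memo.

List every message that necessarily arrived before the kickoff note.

the approval, the out-of-office reply

Directly stated before the kickoff note: the approval.
The out-of-office reply reaches the kickoff note via the out-of-office reply → the approval → the kickoff note.
No chain forces the follow-up (or any of the others) ahead of the kickoff note.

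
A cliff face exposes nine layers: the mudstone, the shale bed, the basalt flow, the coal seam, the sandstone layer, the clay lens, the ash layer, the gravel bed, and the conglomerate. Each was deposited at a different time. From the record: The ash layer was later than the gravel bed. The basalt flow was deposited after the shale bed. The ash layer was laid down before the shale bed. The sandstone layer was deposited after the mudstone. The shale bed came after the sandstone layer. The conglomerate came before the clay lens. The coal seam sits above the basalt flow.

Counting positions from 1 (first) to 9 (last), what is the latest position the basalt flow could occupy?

8

The basalt flow must come before the coal seam — 1 layer forced after it.
Everything else can be placed before the basalt flow in some valid order, so the basalt flow can sit as late as position 9 − 1 = 8.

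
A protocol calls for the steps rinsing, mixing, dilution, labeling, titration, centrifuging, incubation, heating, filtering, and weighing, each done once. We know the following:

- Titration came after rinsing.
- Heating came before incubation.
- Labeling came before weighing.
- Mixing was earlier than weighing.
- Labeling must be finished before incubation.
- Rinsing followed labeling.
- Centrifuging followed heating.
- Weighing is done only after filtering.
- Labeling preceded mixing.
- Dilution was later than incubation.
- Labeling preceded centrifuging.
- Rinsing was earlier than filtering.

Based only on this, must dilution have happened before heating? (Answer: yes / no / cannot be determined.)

no

Tracing the constraints gives heating → incubation → dilution, so heating must come before dilution.
That means dilution cannot be before heating.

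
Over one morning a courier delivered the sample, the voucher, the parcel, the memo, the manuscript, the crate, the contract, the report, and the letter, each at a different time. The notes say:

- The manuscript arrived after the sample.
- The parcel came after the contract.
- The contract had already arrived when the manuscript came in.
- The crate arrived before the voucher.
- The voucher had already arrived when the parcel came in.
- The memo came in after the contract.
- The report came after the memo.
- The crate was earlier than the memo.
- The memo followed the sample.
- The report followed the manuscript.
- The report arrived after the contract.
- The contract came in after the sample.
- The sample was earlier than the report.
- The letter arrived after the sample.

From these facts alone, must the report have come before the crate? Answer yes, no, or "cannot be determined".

no

Tracing the constraints gives the crate → the memo → the report, so the crate must come before the report.
That means the report cannot be before the crate.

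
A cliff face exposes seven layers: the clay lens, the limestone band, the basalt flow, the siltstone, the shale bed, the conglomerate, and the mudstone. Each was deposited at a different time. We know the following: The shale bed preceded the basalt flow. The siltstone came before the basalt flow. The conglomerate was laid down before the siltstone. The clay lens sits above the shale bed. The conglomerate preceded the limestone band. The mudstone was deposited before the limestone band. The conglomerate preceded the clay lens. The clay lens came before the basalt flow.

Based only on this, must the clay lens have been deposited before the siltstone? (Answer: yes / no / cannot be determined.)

No chain of stated constraints runs from the clay lens to the siltstone, and none runs from the siltstone to the clay lens either.
So the relative order of the clay lens and the siltstone is not fixed by the given facts.

cannot be determined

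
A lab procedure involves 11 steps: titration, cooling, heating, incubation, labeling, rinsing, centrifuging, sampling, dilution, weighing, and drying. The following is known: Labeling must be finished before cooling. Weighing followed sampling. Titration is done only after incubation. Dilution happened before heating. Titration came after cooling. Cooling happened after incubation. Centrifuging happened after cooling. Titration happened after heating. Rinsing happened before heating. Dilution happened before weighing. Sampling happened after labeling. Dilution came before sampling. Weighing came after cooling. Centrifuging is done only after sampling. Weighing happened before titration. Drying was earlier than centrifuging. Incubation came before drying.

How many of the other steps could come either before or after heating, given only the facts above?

7

Forced before heating: dilution and rinsing; forced after heating: titration.
That leaves centrifuging, cooling, drying, incubation, labeling, sampling, and weighing with no forced order relative to heating — 7.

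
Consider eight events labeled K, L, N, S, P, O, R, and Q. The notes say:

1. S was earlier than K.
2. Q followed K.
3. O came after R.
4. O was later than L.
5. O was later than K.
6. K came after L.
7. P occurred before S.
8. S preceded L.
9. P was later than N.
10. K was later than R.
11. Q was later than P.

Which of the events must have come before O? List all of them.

K, L, N, P, R, S

Directly stated before O: K, L, and R.
N reaches O via N → P → S → L → O.
P reaches O via P → S → L → O.
S reaches O via S → L → O.
No chain forces Q ahead of O.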